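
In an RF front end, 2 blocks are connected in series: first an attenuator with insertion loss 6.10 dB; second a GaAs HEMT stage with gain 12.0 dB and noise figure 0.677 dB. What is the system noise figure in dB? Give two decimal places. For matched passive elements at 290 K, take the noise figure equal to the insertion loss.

6.78 dB

Convert to linear (a loss of L dB is a gain of −L dB): F_i = 10^(NF_i/10), G_i = 10^(G_i,dB/10)
  Stage 1: F_1 = 10^(6.10/10) = 4.074, G_1 = 10^(−6.10/10) = 0.2455
  Stage 2: F_2 = 10^(0.677/10) = 1.169, G_2 = 10^(12.0/10) = 15.85
Friis cascade:
  F = 4.074 + (1.169 − 1)/0.2455 = 4.761
NF = 10 log₁₀(4.761) = 6.78 dB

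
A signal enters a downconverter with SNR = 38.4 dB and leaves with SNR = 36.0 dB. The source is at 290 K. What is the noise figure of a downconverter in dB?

NF (dB) = SNR_in(dB) − SNR_out(dB) when the source is at T₀
NF = 38.4 − 36.0 = 2.4 dB

2.4 dB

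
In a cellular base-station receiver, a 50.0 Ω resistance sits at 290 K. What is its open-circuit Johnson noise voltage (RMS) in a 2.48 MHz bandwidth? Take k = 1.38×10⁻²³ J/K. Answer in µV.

V_n = √(4kTRB)
4kTRB = 4 × 1.38×10⁻²³ × 290 × 5.00×10¹ × 2.48×10⁶ = 1.98×10⁻¹² V²
V_n = √(1.98×10⁻¹²) = 1.41×10⁻⁶ V = 1.41 µV

1.41 µV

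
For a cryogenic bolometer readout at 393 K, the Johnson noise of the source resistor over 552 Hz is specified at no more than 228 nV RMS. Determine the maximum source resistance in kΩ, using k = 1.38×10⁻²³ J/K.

4.34 kΩ

Johnson–Nyquist: V_n = √(4kTRB) ⇒ R = V_n² / (4kTB)
4kTB = 4 × 1.38×10⁻²³ × 393 × 5.52×10² = 1.20×10⁻¹⁷
R = (2.28×10⁻⁷)² / 1.20×10⁻¹⁷ = 4.34×10³ Ω = 4.34 kΩ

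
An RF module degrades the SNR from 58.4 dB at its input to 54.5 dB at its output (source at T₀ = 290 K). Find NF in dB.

3.9 dB

NF (dB) = SNR_in(dB) − SNR_out(dB) when the source is at T₀
NF = 58.4 − 54.5 = 3.9 dB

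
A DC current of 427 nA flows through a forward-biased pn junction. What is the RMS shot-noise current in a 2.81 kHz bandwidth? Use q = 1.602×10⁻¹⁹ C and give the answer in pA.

19.6 pA

I_n = √(2qI·B)
2qI·B = 2 × 1.602×10⁻¹⁹ × 4.27×10⁻⁷ × 2.81×10³ = 3.84×10⁻²² A²
I_n = √(3.84×10⁻²²) = 1.96×10⁻¹¹ A = 19.6 pA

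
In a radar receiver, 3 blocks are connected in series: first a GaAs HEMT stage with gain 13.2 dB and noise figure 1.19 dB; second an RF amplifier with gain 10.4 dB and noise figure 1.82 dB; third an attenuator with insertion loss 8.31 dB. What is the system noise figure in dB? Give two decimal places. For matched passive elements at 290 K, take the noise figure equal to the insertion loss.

Convert to linear (a loss of L dB is a gain of −L dB): F_i = 10^(NF_i/10), G_i = 10^(G_i,dB/10)
  Stage 1: F_1 = 10^(1.19/10) = 1.315, G_1 = 10^(13.2/10) = 20.89
  Stage 2: F_2 = 10^(1.82/10) = 1.521, G_2 = 10^(10.4/10) = 10.96
  Stage 3: F_3 = 10^(8.31/10) = 6.776, G_3 = 10^(−8.31/10) = 0.1476
Friis cascade:
  F = 1.315 + (1.521 − 1)/20.89 + (6.776 − 1)/229.1 = 1.365
NF = 10 log₁₀(1.365) = 1.35 dB

1.35 dB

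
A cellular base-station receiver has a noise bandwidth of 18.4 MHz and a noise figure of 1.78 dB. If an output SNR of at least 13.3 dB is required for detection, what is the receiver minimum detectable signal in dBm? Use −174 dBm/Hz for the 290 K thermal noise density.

Sensitivity = −174 + 10 log₁₀(B) + NF + SNR_min
= −174 + 72.65 + 1.78 + 13.3
= −86.27 dBm → −86.3 dBm

−86.3 dBm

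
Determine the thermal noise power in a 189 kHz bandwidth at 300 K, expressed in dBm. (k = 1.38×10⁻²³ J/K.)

P_n = kTB = 1.38×10⁻²³ × 300 × 1.89×10⁵ = 7.82×10⁻¹⁶ W
In dBm: 10 log₁₀(7.82×10⁻¹⁶ / 10⁻³) = −121.1 dBm

−121.1 dBm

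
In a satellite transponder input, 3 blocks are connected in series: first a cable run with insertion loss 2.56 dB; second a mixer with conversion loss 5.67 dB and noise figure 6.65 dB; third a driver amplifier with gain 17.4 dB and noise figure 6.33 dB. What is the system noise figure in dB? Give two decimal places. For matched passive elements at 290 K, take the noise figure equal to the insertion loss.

14.81 dB

Convert to linear (a loss of L dB is a gain of −L dB): F_i = 10^(NF_i/10), G_i = 10^(G_i,dB/10)
  Stage 1: F_1 = 10^(2.56/10) = 1.803, G_1 = 10^(−2.56/10) = 0.5546
  Stage 2: F_2 = 10^(6.65/10) = 4.624, G_2 = 10^(−5.67/10) = 0.2710
  Stage 3: F_3 = 10^(6.33/10) = 4.295, G_3 = 10^(17.4/10) = 54.95
Friis cascade:
  F = 1.803 + (4.624 − 1)/0.5546 + (4.295 − 1)/0.1503 = 30.26
NF = 10 log₁₀(30.26) = 14.81 dB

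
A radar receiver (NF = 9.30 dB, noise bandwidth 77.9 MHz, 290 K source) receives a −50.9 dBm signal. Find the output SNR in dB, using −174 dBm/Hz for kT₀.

34.9 dB

Noise floor: N = −174 + 10 log₁₀(B) + NF
10 log₁₀(7.79×10⁷) = 78.92 dB
N = −174 + 78.92 + 9.30 = −85.78 dBm
SNR = P_sig − N = −50.9 − (−85.78) = 34.88 dB → 34.9 dB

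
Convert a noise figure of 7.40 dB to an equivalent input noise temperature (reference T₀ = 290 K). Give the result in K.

F = 10^(7.40/10) = 5.49541
T_e = (F − 1)·T₀ = (5.49541 − 1) × 290 = 1304 K

1304 K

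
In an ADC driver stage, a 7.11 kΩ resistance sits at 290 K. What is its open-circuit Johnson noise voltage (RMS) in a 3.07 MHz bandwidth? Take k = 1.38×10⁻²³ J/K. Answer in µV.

V_n = √(4kTRB)
4kTRB = 4 × 1.38×10⁻²³ × 290 × 7.11×10³ × 3.07×10⁶ = 3.49×10⁻¹⁰ V²
V_n = √(3.49×10⁻¹⁰) = 1.87×10⁻⁵ V = 18.7 µV

18.7 µV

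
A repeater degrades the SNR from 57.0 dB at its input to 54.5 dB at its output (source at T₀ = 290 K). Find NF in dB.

NF (dB) = SNR_in(dB) − SNR_out(dB) when the source is at T₀
NF = 57.0 − 54.5 = 2.5 dB

2.5 dB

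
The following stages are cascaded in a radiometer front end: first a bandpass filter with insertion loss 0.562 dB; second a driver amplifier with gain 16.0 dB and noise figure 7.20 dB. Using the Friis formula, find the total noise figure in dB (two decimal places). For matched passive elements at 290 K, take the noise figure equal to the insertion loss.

Convert to linear (a loss of L dB is a gain of −L dB): F_i = 10^(NF_i/10), G_i = 10^(G_i,dB/10)
  Stage 1: F_1 = 10^(0.562/10) = 1.138, G_1 = 10^(−0.562/10) = 0.8786
  Stage 2: F_2 = 10^(7.20/10) = 5.248, G_2 = 10^(16.0/10) = 39.81
Friis cascade:
  F = 1.138 + (5.248 − 1)/0.8786 = 5.973
NF = 10 log₁₀(5.973) = 7.76 dB

7.76 dB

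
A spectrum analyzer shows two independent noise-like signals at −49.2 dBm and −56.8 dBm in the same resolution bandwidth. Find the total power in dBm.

Convert to linear, add, convert back:
P₁ = 1.20×10⁻⁸ W, P₂ = 2.09×10⁻⁹ W
P_tot = 1.41×10⁻⁸ W → 10 log₁₀(P_tot / 10⁻³) = −48.5 dBm

−48.5 dBm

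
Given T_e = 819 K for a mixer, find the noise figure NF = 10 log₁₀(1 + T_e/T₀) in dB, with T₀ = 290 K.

F = 1 + T_e/T₀ = 1 + 819/290 = 3.82414
NF = 10 log₁₀(3.82414) = 5.83 dB

5.83 dB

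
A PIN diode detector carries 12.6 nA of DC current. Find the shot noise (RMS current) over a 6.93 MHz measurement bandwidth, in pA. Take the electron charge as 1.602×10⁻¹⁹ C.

I_n = √(2qI·B)
2qI·B = 2 × 1.602×10⁻¹⁹ × 1.26×10⁻⁸ × 6.93×10⁶ = 2.80×10⁻²⁰ A²
I_n = √(2.80×10⁻²⁰) = 1.67×10⁻¹⁰ A = 167 pA

167 pA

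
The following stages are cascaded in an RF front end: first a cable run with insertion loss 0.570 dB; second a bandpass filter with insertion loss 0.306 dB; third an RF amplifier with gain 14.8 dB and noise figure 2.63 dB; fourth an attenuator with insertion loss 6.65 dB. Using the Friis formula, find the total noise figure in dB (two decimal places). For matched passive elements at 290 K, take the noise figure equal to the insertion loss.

Convert to linear (a loss of L dB is a gain of −L dB): F_i = 10^(NF_i/10), G_i = 10^(G_i,dB/10)
  Stage 1: F_1 = 10^(0.570/10) = 1.140, G_1 = 10^(−0.570/10) = 0.8770
  Stage 2: F_2 = 10^(0.306/10) = 1.073, G_2 = 10^(−0.306/10) = 0.9320
  Stage 3: F_3 = 10^(2.63/10) = 1.832, G_3 = 10^(14.8/10) = 30.20
  Stage 4: F_4 = 10^(6.65/10) = 4.624, G_4 = 10^(−6.65/10) = 0.2163
Friis cascade:
  F = 1.140 + (1.073 − 1)/0.8770 + (1.832 − 1)/0.8173 + (4.624 − 1)/24.68 = 2.389
NF = 10 log₁₀(2.389) = 3.78 dB

3.78 dB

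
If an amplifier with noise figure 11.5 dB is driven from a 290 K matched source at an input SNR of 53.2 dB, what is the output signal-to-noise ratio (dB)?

By definition F = SNR_in/SNR_out, so in dB: SNR_out = SNR_in − NF
SNR_out = 53.2 − 11.5 = 41.7 dB

41.7 dB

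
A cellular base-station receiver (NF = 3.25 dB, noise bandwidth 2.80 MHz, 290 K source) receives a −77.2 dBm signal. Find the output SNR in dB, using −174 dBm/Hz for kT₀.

Noise floor: N = −174 + 10 log₁₀(B) + NF
10 log₁₀(2.80×10⁶) = 64.47 dB
N = −174 + 64.47 + 3.25 = −106.28 dBm
SNR = P_sig − N = −77.2 − (−106.28) = 29.08 dB → 29.1 dB

29.1 dB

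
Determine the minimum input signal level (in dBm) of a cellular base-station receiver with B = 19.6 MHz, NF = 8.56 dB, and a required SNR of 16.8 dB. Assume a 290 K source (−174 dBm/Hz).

Sensitivity = −174 + 10 log₁₀(B) + NF + SNR_min
= −174 + 72.92 + 8.56 + 16.8
= −75.72 dBm → −75.7 dBm

−75.7 dBm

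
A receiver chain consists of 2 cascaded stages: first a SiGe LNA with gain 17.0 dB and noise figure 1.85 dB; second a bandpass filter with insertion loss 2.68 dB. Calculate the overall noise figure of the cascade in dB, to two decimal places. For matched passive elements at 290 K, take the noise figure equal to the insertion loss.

Convert to linear (a loss of L dB is a gain of −L dB): F_i = 10^(NF_i/10), G_i = 10^(G_i,dB/10)
  Stage 1: F_1 = 10^(1.85/10) = 1.531, G_1 = 10^(17.0/10) = 50.12
  Stage 2: F_2 = 10^(2.68/10) = 1.854, G_2 = 10^(−2.68/10) = 0.5395
Friis cascade:
  F = 1.531 + (1.854 − 1)/50.12 = 1.548
NF = 10 log₁₀(1.548) = 1.90 dB

1.90 dB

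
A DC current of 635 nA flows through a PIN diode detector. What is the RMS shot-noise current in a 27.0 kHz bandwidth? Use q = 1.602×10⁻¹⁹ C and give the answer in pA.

I_n = √(2qI·B)
2qI·B = 2 × 1.602×10⁻¹⁹ × 6.35×10⁻⁷ × 2.70×10⁴ = 5.49×10⁻²¹ A²
I_n = √(5.49×10⁻²¹) = 7.41×10⁻¹¹ A = 74.1 pA

74.1 pA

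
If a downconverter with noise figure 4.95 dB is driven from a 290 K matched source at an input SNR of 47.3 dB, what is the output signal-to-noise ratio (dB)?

42.35 dB

By definition F = SNR_in/SNR_out, so in dB: SNR_out = SNR_in − NF
SNR_out = 47.3 − 4.95 = 42.35 dB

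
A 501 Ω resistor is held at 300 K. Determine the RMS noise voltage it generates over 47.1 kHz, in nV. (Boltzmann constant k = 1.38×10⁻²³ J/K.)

V_n = √(4kTRB)
4kTRB = 4 × 1.38×10⁻²³ × 300 × 5.01×10² × 4.71×10⁴ = 3.91×10⁻¹³ V²
V_n = √(3.91×10⁻¹³) = 6.25×10⁻⁷ V = 625 nV

625 nV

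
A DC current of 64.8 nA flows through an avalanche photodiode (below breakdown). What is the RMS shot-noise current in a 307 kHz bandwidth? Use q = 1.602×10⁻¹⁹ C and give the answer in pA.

79.8 pA

I_n = √(2qI·B)
2qI·B = 2 × 1.602×10⁻¹⁹ × 6.48×10⁻⁸ × 3.07×10⁵ = 6.37×10⁻²¹ A²
I_n = √(6.37×10⁻²¹) = 7.98×10⁻¹¹ A = 79.8 pA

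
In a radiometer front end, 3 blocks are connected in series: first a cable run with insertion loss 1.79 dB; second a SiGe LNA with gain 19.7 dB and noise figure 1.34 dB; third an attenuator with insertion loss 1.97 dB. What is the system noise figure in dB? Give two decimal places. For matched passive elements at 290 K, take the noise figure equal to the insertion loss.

3.15 dB

Convert to linear (a loss of L dB is a gain of −L dB): F_i = 10^(NF_i/10), G_i = 10^(G_i,dB/10)
  Stage 1: F_1 = 10^(1.79/10) = 1.510, G_1 = 10^(−1.79/10) = 0.6622
  Stage 2: F_2 = 10^(1.34/10) = 1.361, G_2 = 10^(19.7/10) = 93.33
  Stage 3: F_3 = 10^(1.97/10) = 1.574, G_3 = 10^(−1.97/10) = 0.6353
Friis cascade:
  F = 1.510 + (1.361 − 1)/0.6622 + (1.574 − 1)/61.80 = 2.065
NF = 10 log₁₀(2.065) = 3.15 dB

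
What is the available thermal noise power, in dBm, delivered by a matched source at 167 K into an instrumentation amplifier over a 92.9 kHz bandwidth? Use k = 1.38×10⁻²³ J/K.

P_n = kTB = 1.38×10⁻²³ × 167 × 9.29×10⁴ = 2.14×10⁻¹⁶ W
In dBm: 10 log₁₀(2.14×10⁻¹⁶ / 10⁻³) = −126.7 dBm

−126.7 dBm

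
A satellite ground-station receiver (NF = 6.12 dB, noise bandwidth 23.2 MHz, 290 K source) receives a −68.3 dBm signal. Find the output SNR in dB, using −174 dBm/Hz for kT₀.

Noise floor: N = −174 + 10 log₁₀(B) + NF
10 log₁₀(2.32×10⁷) = 73.65 dB
N = −174 + 73.65 + 6.12 = −94.23 dBm
SNR = P_sig − N = −68.3 − (−94.23) = 25.93 dB → 25.9 dB

25.9 dB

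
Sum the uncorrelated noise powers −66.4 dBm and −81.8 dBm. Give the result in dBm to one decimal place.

−66.3 dBm

Convert to linear, add, convert back:
P₁ = 2.29×10⁻¹⁰ W, P₂ = 6.61×10⁻¹² W
P_tot = 2.36×10⁻¹⁰ W → 10 log₁₀(P_tot / 10⁻³) = −66.3 dBm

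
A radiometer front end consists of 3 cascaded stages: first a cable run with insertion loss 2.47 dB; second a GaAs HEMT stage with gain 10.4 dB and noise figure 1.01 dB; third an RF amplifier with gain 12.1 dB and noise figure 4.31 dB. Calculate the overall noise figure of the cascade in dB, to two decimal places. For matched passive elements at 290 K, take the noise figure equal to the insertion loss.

3.98 dB

Convert to linear (a loss of L dB is a gain of −L dB): F_i = 10^(NF_i/10), G_i = 10^(G_i,dB/10)
  Stage 1: F_1 = 10^(2.47/10) = 1.766, G_1 = 10^(−2.47/10) = 0.5662
  Stage 2: F_2 = 10^(1.01/10) = 1.262, G_2 = 10^(10.4/10) = 10.96
  Stage 3: F_3 = 10^(4.31/10) = 2.698, G_3 = 10^(12.1/10) = 16.22
Friis cascade:
  F = 1.766 + (1.262 − 1)/0.5662 + (2.698 − 1)/6.209 = 2.502
NF = 10 log₁₀(2.502) = 3.98 dB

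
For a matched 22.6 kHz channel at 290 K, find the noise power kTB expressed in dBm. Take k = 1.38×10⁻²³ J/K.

P_n = kTB = 1.38×10⁻²³ × 290 × 2.26×10⁴ = 9.04×10⁻¹⁷ W
In dBm: 10 log₁₀(9.04×10⁻¹⁷ / 10⁻³) = −130.4 dBm

−130.4 dBm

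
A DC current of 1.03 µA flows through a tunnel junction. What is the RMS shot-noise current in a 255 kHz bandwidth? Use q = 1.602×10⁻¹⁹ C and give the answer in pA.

290 pA

I_n = √(2qI·B)
2qI·B = 2 × 1.602×10⁻¹⁹ × 1.03×10⁻⁶ × 2.55×10⁵ = 8.42×10⁻²⁰ A²
I_n = √(8.42×10⁻²⁰) = 2.90×10⁻¹⁰ A = 290 pA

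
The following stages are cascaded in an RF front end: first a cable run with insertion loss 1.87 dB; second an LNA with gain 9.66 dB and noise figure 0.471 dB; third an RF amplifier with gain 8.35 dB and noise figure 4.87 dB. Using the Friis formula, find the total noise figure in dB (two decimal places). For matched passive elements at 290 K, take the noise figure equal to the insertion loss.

3.14 dB

Convert to linear (a loss of L dB is a gain of −L dB): F_i = 10^(NF_i/10), G_i = 10^(G_i,dB/10)
  Stage 1: F_1 = 10^(1.87/10) = 1.538, G_1 = 10^(−1.87/10) = 0.6501
  Stage 2: F_2 = 10^(0.471/10) = 1.115, G_2 = 10^(9.66/10) = 9.247
  Stage 3: F_3 = 10^(4.87/10) = 3.069, G_3 = 10^(8.35/10) = 6.839
Friis cascade:
  F = 1.538 + (1.115 − 1)/0.6501 + (3.069 − 1)/6.012 = 2.059
NF = 10 log₁₀(2.059) = 3.14 dB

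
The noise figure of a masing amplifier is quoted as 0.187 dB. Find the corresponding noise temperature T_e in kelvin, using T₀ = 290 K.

12.8 K

F = 10^(0.187/10) = 1.044
T_e = (F − 1)·T₀ = (1.044 − 1) × 290 = 12.8 K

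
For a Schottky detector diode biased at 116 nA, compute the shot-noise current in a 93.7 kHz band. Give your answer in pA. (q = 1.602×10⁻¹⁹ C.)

I_n = √(2qI·B)
2qI·B = 2 × 1.602×10⁻¹⁹ × 1.16×10⁻⁷ × 9.37×10⁴ = 3.48×10⁻²¹ A²
I_n = √(3.48×10⁻²¹) = 5.90×10⁻¹¹ A = 59.0 pA

59.0 pA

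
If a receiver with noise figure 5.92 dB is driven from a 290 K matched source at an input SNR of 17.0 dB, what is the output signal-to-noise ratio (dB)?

11.08 dB

By definition F = SNR_in/SNR_out, so in dB: SNR_out = SNR_in − NF
SNR_out = 17.0 − 5.92 = 11.08 dB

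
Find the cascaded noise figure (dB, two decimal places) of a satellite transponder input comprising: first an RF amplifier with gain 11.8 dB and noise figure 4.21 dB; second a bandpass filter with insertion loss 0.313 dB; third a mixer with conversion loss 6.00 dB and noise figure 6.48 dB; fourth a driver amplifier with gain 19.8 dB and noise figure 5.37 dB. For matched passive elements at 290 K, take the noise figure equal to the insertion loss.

5.53 dB

Convert to linear (a loss of L dB is a gain of −L dB): F_i = 10^(NF_i/10), G_i = 10^(G_i,dB/10)
  Stage 1: F_1 = 10^(4.21/10) = 2.636, G_1 = 10^(11.8/10) = 15.14
  Stage 2: F_2 = 10^(0.313/10) = 1.075, G_2 = 10^(−0.313/10) = 0.9305
  Stage 3: F_3 = 10^(6.48/10) = 4.446, G_3 = 10^(−6.00/10) = 0.2512
  Stage 4: F_4 = 10^(5.37/10) = 3.443, G_4 = 10^(19.8/10) = 95.50
Friis cascade:
  F = 2.636 + (1.075 − 1)/15.14 + (4.446 − 1)/14.08 + (3.443 − 1)/3.538 = 3.577
NF = 10 log₁₀(3.577) = 5.53 dB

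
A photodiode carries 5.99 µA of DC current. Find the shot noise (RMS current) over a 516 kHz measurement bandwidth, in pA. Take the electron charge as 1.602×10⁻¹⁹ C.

I_n = √(2qI·B)
2qI·B = 2 × 1.602×10⁻¹⁹ × 5.99×10⁻⁶ × 5.16×10⁵ = 9.90×10⁻¹⁹ A²
I_n = √(9.90×10⁻¹⁹) = 9.95×10⁻¹⁰ A = 995 pA

995 pA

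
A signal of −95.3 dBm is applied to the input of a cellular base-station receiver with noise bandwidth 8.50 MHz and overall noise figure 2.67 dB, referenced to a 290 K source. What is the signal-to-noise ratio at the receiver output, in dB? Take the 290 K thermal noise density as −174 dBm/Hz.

6.7 dB

Noise floor: N = −174 + 10 log₁₀(B) + NF
10 log₁₀(8.50×10⁶) = 69.29 dB
N = −174 + 69.29 + 2.67 = −102.04 dBm
SNR = P_sig − N = −95.3 − (−102.04) = 6.74 dB → 6.7 dB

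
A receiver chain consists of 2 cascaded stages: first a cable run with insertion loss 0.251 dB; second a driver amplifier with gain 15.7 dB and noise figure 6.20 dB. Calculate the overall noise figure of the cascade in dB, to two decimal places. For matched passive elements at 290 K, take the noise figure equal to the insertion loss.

Convert to linear (a loss of L dB is a gain of −L dB): F_i = 10^(NF_i/10), G_i = 10^(G_i,dB/10)
  Stage 1: F_1 = 10^(0.251/10) = 1.059, G_1 = 10^(−0.251/10) = 0.9438
  Stage 2: F_2 = 10^(6.20/10) = 4.169, G_2 = 10^(15.7/10) = 37.15
Friis cascade:
  F = 1.059 + (4.169 − 1)/0.9438 = 4.417
NF = 10 log₁₀(4.417) = 6.45 dB

6.45 dB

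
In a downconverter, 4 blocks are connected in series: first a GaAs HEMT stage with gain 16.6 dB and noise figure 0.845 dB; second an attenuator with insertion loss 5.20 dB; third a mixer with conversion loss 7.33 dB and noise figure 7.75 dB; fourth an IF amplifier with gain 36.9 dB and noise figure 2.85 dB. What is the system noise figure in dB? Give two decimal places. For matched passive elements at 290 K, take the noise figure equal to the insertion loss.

2.98 dB

Convert to linear (a loss of L dB is a gain of −L dB): F_i = 10^(NF_i/10), G_i = 10^(G_i,dB/10)
  Stage 1: F_1 = 10^(0.845/10) = 1.215, G_1 = 10^(16.6/10) = 45.71
  Stage 2: F_2 = 10^(5.20/10) = 3.311, G_2 = 10^(−5.20/10) = 0.3020
  Stage 3: F_3 = 10^(7.75/10) = 5.957, G_3 = 10^(−7.33/10) = 0.1849
  Stage 4: F_4 = 10^(2.85/10) = 1.928, G_4 = 10^(36.9/10) = 4898
Friis cascade:
  F = 1.215 + (3.311 − 1)/45.71 + (5.957 − 1)/13.80 + (1.928 − 1)/2.553 = 1.988
NF = 10 log₁₀(1.988) = 2.98 dB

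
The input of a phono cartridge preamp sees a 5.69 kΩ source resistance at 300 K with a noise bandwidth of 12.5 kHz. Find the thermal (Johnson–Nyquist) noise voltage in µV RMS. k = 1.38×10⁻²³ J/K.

V_n = √(4kTRB)
4kTRB = 4 × 1.38×10⁻²³ × 300 × 5.69×10³ × 1.25×10⁴ = 1.18×10⁻¹² V²
V_n = √(1.18×10⁻¹²) = 1.09×10⁻⁶ V = 1.09 µV

1.09 µV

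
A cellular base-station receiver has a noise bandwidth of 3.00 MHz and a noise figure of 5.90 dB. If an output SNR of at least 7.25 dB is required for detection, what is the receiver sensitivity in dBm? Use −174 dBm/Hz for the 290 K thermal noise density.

−96.1 dBm

Sensitivity = −174 + 10 log₁₀(B) + NF + SNR_min
= −174 + 64.77 + 5.90 + 7.25
= −96.08 dBm → −96.1 dBm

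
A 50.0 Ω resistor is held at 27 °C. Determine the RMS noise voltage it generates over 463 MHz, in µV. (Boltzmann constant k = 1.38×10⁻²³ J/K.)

19.6 µV

T = 27 °C + 273.15 = 300.15 K
V_n = √(4kTRB)
4kTRB = 4 × 1.38×10⁻²³ × 300.15 × 5.00×10¹ × 4.63×10⁸ = 3.84×10⁻¹⁰ V²
V_n = √(3.84×10⁻¹⁰) = 1.96×10⁻⁵ V = 19.6 µV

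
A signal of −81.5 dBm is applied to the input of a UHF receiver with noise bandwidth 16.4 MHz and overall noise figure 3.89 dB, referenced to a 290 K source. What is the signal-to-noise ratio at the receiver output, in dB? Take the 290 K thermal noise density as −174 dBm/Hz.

Noise floor: N = −174 + 10 log₁₀(B) + NF
10 log₁₀(1.64×10⁷) = 72.15 dB
N = −174 + 72.15 + 3.89 = −97.96 dBm
SNR = P_sig − N = −81.5 − (−97.96) = 16.46 dB → 16.5 dB

16.5 dB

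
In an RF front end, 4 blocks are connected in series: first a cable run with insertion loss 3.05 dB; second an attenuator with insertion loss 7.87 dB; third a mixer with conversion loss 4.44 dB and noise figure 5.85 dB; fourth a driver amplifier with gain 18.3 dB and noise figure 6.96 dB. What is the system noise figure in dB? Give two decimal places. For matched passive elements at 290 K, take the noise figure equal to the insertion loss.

Convert to linear (a loss of L dB is a gain of −L dB): F_i = 10^(NF_i/10), G_i = 10^(G_i,dB/10)
  Stage 1: F_1 = 10^(3.05/10) = 2.018, G_1 = 10^(−3.05/10) = 0.4955
  Stage 2: F_2 = 10^(7.87/10) = 6.124, G_2 = 10^(−7.87/10) = 0.1633
  Stage 3: F_3 = 10^(5.85/10) = 3.846, G_3 = 10^(−4.44/10) = 0.3597
  Stage 4: F_4 = 10^(6.96/10) = 4.966, G_4 = 10^(18.3/10) = 67.61
Friis cascade:
  F = 2.018 + (6.124 − 1)/0.4955 + (3.846 − 1)/0.08091 + (4.966 − 1)/0.02911 = 183.8
NF = 10 log₁₀(183.8) = 22.64 dB

22.64 dB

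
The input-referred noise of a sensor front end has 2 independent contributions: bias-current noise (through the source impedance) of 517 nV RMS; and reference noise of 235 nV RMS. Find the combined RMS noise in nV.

Uncorrelated sources add in power (mean-square): V_tot = √(ΣV_i²)
V_tot = √[(5.17×10⁻⁷)² + (2.35×10⁻⁷)²] = 5.68×10⁻⁷ V = 568 nV

568 nV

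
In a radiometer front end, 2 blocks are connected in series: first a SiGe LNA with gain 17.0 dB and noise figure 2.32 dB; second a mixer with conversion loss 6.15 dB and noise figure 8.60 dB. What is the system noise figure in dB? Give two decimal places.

Convert to linear (a loss of L dB is a gain of −L dB): F_i = 10^(NF_i/10), G_i = 10^(G_i,dB/10)
  Stage 1: F_1 = 10^(2.32/10) = 1.706, G_1 = 10^(17.0/10) = 50.12
  Stage 2: F_2 = 10^(8.60/10) = 7.244, G_2 = 10^(−6.15/10) = 0.2427
Friis cascade:
  F = 1.706 + (7.244 − 1)/50.12 = 1.831
NF = 10 log₁₀(1.831) = 2.63 dB

2.63 dB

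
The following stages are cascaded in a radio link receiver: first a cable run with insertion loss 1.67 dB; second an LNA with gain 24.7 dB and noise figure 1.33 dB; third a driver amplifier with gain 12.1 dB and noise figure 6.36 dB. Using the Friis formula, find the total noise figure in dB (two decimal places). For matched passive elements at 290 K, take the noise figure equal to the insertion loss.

Convert to linear (a loss of L dB is a gain of −L dB): F_i = 10^(NF_i/10), G_i = 10^(G_i,dB/10)
  Stage 1: F_1 = 10^(1.67/10) = 1.469, G_1 = 10^(−1.67/10) = 0.6808
  Stage 2: F_2 = 10^(1.33/10) = 1.358, G_2 = 10^(24.7/10) = 295.1
  Stage 3: F_3 = 10^(6.36/10) = 4.325, G_3 = 10^(12.1/10) = 16.22
Friis cascade:
  F = 1.469 + (1.358 − 1)/0.6808 + (4.325 − 1)/200.9 = 2.012
NF = 10 log₁₀(2.012) = 3.04 dB

3.04 dB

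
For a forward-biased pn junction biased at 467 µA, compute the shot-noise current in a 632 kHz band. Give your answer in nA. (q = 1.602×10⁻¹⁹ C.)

I_n = √(2qI·B)
2qI·B = 2 × 1.602×10⁻¹⁹ × 4.67×10⁻⁴ × 6.32×10⁵ = 9.46×10⁻¹⁷ A²
I_n = √(9.46×10⁻¹⁷) = 9.72×10⁻⁹ A = 9.72 nA

9.72 nA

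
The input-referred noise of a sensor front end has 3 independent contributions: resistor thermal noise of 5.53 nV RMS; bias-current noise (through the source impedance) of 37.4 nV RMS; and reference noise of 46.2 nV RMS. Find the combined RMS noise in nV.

Uncorrelated sources add in power (mean-square): V_tot = √(ΣV_i²)
V_tot = √[(5.53×10⁻⁹)² + (3.74×10⁻⁸)² + (4.62×10⁻⁸)²] = 5.97×10⁻⁸ V = 59.7 nV

59.7 nV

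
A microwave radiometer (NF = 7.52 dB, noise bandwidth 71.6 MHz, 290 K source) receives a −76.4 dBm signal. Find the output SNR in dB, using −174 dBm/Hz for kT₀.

Noise floor: N = −174 + 10 log₁₀(B) + NF
10 log₁₀(7.16×10⁷) = 78.55 dB
N = −174 + 78.55 + 7.52 = −87.93 dBm
SNR = P_sig − N = −76.4 − (−87.93) = 11.53 dB → 11.5 dB

11.5 dB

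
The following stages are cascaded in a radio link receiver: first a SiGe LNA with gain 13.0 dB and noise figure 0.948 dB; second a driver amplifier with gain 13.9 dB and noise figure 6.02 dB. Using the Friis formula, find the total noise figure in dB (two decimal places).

1.44 dB

Convert to linear (a loss of L dB is a gain of −L dB): F_i = 10^(NF_i/10), G_i = 10^(G_i,dB/10)
  Stage 1: F_1 = 10^(0.948/10) = 1.244, G_1 = 10^(13.0/10) = 19.95
  Stage 2: F_2 = 10^(6.02/10) = 3.999, G_2 = 10^(13.9/10) = 24.55
Friis cascade:
  F = 1.244 + (3.999 − 1)/19.95 = 1.394
NF = 10 log₁₀(1.394) = 1.44 dB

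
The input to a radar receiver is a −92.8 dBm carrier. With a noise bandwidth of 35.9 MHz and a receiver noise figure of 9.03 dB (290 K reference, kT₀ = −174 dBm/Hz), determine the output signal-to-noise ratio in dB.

Noise floor: N = −174 + 10 log₁₀(B) + NF
10 log₁₀(3.59×10⁷) = 75.55 dB
N = −174 + 75.55 + 9.03 = −89.42 dBm
SNR = P_sig − N = −92.8 − (−89.42) = −3.38 dB → −3.4 dB

−3.4 dB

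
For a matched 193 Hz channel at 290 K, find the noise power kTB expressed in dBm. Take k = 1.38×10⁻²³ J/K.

P_n = kTB = 1.38×10⁻²³ × 290 × 1.93×10² = 7.72×10⁻¹⁹ W
In dBm: 10 log₁₀(7.72×10⁻¹⁹ / 10⁻³) = −151.1 dBm

−151.1 dBm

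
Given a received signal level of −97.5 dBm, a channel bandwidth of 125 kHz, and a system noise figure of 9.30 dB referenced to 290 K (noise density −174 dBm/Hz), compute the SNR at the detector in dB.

16.2 dB

Noise floor: N = −174 + 10 log₁₀(B) + NF
10 log₁₀(1.25×10⁵) = 50.97 dB
N = −174 + 50.97 + 9.30 = −113.73 dBm
SNR = P_sig − N = −97.5 − (−113.73) = 16.23 dB → 16.2 dB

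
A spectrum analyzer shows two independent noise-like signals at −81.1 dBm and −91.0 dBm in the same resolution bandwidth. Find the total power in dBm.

−80.7 dBm

Convert to linear, add, convert back:
P₁ = 7.76×10⁻¹² W, P₂ = 7.94×10⁻¹³ W
P_tot = 8.56×10⁻¹² W → 10 log₁₀(P_tot / 10⁻³) = −80.7 dBm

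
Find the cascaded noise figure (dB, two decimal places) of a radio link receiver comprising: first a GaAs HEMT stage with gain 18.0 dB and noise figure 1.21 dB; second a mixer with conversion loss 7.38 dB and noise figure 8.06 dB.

1.48 dB

Convert to linear (a loss of L dB is a gain of −L dB): F_i = 10^(NF_i/10), G_i = 10^(G_i,dB/10)
  Stage 1: F_1 = 10^(1.21/10) = 1.321, G_1 = 10^(18.0/10) = 63.10
  Stage 2: F_2 = 10^(8.06/10) = 6.397, G_2 = 10^(−7.38/10) = 0.1828
Friis cascade:
  F = 1.321 + (6.397 − 1)/63.10 = 1.407
NF = 10 log₁₀(1.407) = 1.48 dB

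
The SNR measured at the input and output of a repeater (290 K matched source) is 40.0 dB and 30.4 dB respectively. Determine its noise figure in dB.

NF (dB) = SNR_in(dB) − SNR_out(dB) when the source is at T₀
NF = 40.0 − 30.4 = 9.6 dB

9.6 dB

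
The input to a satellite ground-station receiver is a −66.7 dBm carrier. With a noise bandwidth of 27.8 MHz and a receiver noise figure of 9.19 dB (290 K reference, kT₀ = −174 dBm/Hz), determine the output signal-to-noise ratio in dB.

Noise floor: N = −174 + 10 log₁₀(B) + NF
10 log₁₀(2.78×10⁷) = 74.44 dB
N = −174 + 74.44 + 9.19 = −90.37 dBm
SNR = P_sig − N = −66.7 − (−90.37) = 23.67 dB → 23.7 dB

23.7 dB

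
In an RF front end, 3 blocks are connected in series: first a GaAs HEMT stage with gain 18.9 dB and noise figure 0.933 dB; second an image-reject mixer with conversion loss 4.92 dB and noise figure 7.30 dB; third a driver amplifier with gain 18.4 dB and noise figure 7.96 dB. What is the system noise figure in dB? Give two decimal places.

1.78 dB

Convert to linear (a loss of L dB is a gain of −L dB): F_i = 10^(NF_i/10), G_i = 10^(G_i,dB/10)
  Stage 1: F_1 = 10^(0.933/10) = 1.240, G_1 = 10^(18.9/10) = 77.62
  Stage 2: F_2 = 10^(7.30/10) = 5.370, G_2 = 10^(−4.92/10) = 0.3221
  Stage 3: F_3 = 10^(7.96/10) = 6.252, G_3 = 10^(18.4/10) = 69.18
Friis cascade:
  F = 1.240 + (5.370 − 1)/77.62 + (6.252 − 1)/25.00 = 1.506
NF = 10 log₁₀(1.506) = 1.78 dB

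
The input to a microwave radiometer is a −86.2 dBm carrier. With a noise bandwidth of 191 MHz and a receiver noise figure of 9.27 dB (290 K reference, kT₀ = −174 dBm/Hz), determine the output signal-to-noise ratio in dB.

−4.3 dB

Noise floor: N = −174 + 10 log₁₀(B) + NF
10 log₁₀(1.91×10⁸) = 82.81 dB
N = −174 + 82.81 + 9.27 = −81.92 dBm
SNR = P_sig − N = −86.2 − (−81.92) = −4.28 dB → −4.3 dB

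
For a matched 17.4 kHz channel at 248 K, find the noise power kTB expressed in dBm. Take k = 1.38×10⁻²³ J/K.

P_n = kTB = 1.38×10⁻²³ × 248 × 1.74×10⁴ = 5.95×10⁻¹⁷ W
In dBm: 10 log₁₀(5.95×10⁻¹⁷ / 10⁻³) = −132.3 dBm

−132.3 dBm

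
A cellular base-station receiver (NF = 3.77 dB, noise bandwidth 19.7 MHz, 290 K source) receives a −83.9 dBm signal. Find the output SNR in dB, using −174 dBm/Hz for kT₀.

Noise floor: N = −174 + 10 log₁₀(B) + NF
10 log₁₀(1.97×10⁷) = 72.94 dB
N = −174 + 72.94 + 3.77 = −97.29 dBm
SNR = P_sig − N = −83.9 − (−97.29) = 13.39 dB → 13.4 dB

13.4 dB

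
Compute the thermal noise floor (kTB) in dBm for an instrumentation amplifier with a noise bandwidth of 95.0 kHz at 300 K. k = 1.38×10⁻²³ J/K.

−124.1 dBm

P_n = kTB = 1.38×10⁻²³ × 300 × 9.50×10⁴ = 3.93×10⁻¹⁶ W
In dBm: 10 log₁₀(3.93×10⁻¹⁶ / 10⁻³) = −124.1 dBm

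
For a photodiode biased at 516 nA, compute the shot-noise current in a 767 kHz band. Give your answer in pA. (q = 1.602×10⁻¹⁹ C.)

356 pA

I_n = √(2qI·B)
2qI·B = 2 × 1.602×10⁻¹⁹ × 5.16×10⁻⁷ × 7.67×10⁵ = 1.27×10⁻¹⁹ A²
I_n = √(1.27×10⁻¹⁹) = 3.56×10⁻¹⁰ A = 356 pA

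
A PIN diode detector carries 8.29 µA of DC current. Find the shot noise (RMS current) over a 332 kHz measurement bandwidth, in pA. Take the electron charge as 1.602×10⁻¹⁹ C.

939 pA

I_n = √(2qI·B)
2qI·B = 2 × 1.602×10⁻¹⁹ × 8.29×10⁻⁶ × 3.32×10⁵ = 8.82×10⁻¹⁹ A²
I_n = √(8.82×10⁻¹⁹) = 9.39×10⁻¹⁰ A = 939 pA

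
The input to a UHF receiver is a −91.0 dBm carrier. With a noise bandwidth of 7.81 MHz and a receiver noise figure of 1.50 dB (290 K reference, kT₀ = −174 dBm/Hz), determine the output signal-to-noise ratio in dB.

Noise floor: N = −174 + 10 log₁₀(B) + NF
10 log₁₀(7.81×10⁶) = 68.93 dB
N = −174 + 68.93 + 1.50 = −103.57 dBm
SNR = P_sig − N = −91.0 − (−103.57) = 12.57 dB → 12.6 dB

12.6 dB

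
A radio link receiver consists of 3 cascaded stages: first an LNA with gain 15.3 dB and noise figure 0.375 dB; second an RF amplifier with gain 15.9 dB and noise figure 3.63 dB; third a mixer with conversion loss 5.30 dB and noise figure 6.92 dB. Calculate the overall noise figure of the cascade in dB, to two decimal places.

0.54 dB

Convert to linear (a loss of L dB is a gain of −L dB): F_i = 10^(NF_i/10), G_i = 10^(G_i,dB/10)
  Stage 1: F_1 = 10^(0.375/10) = 1.090, G_1 = 10^(15.3/10) = 33.88
  Stage 2: F_2 = 10^(3.63/10) = 2.307, G_2 = 10^(15.9/10) = 38.90
  Stage 3: F_3 = 10^(6.92/10) = 4.920, G_3 = 10^(−5.30/10) = 0.2951
Friis cascade:
  F = 1.090 + (2.307 − 1)/33.88 + (4.920 − 1)/1318 = 1.132
NF = 10 log₁₀(1.132) = 0.54 dB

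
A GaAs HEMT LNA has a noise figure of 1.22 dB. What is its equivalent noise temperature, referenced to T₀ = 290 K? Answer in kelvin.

94.1 K

F = 10^(1.22/10) = 1.32434
T_e = (F − 1)·T₀ = (1.32434 − 1) × 290 = 94.1 K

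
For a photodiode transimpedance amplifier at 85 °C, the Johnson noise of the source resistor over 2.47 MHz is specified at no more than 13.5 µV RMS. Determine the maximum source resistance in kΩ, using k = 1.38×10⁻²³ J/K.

3.73 kΩ

T = 85 °C + 273.15 = 358.15 K
Johnson–Nyquist: V_n = √(4kTRB) ⇒ R = V_n² / (4kTB)
4kTB = 4 × 1.38×10⁻²³ × 358.15 × 2.47×10⁶ = 4.88×10⁻¹⁴
R = (1.35×10⁻⁵)² / 4.88×10⁻¹⁴ = 3.73×10³ Ω = 3.73 kΩ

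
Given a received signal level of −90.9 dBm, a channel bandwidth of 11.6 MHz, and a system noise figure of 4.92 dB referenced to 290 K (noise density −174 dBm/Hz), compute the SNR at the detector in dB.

Noise floor: N = −174 + 10 log₁₀(B) + NF
10 log₁₀(1.16×10⁷) = 70.64 dB
N = −174 + 70.64 + 4.92 = −98.44 dBm
SNR = P_sig − N = −90.9 − (−98.44) = 7.54 dB → 7.5 dB

7.5 dB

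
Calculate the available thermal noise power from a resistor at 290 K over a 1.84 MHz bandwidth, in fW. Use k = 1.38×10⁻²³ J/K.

7.36 fW

P_n = kTB = 1.38×10⁻²³ × 290 × 1.84×10⁶ = 7.36×10⁻¹⁵ W = 7.36 fW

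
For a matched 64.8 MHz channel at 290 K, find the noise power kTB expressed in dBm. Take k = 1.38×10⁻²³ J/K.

P_n = kTB = 1.38×10⁻²³ × 290 × 6.48×10⁷ = 2.59×10⁻¹³ W
In dBm: 10 log₁₀(2.59×10⁻¹³ / 10⁻³) = −95.9 dBm

−95.9 dBm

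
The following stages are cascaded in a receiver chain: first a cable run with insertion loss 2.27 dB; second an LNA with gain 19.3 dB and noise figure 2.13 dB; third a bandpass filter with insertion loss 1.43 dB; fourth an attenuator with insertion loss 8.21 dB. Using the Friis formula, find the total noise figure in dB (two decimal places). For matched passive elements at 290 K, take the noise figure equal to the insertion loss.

Convert to linear (a loss of L dB is a gain of −L dB): F_i = 10^(NF_i/10), G_i = 10^(G_i,dB/10)
  Stage 1: F_1 = 10^(2.27/10) = 1.687, G_1 = 10^(−2.27/10) = 0.5929
  Stage 2: F_2 = 10^(2.13/10) = 1.633, G_2 = 10^(19.3/10) = 85.11
  Stage 3: F_3 = 10^(1.43/10) = 1.390, G_3 = 10^(−1.43/10) = 0.7194
  Stage 4: F_4 = 10^(8.21/10) = 6.622, G_4 = 10^(−8.21/10) = 0.1510
Friis cascade:
  F = 1.687 + (1.633 − 1)/0.5929 + (1.390 − 1)/50.47 + (6.622 − 1)/36.31 = 2.917
NF = 10 log₁₀(2.917) = 4.65 dB

4.65 dB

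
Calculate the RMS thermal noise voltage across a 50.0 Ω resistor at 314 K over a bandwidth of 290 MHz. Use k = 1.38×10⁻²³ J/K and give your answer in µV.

15.9 µV

V_n = √(4kTRB)
4kTRB = 4 × 1.38×10⁻²³ × 314 × 5.00×10¹ × 2.90×10⁸ = 2.51×10⁻¹⁰ V²
V_n = √(2.51×10⁻¹⁰) = 1.59×10⁻⁵ V = 15.9 µV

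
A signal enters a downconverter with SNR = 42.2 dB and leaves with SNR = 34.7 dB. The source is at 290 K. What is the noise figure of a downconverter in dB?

NF (dB) = SNR_in(dB) − SNR_out(dB) when the source is at T₀
NF = 42.2 − 34.7 = 7.5 dB

7.5 dB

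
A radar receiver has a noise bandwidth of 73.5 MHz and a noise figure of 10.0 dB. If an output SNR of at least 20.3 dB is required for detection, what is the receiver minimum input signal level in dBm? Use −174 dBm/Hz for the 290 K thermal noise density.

−65.0 dBm

Sensitivity = −174 + 10 log₁₀(B) + NF + SNR_min
= −174 + 78.66 + 10.0 + 20.3
= −65.04 dBm → −65.0 dBm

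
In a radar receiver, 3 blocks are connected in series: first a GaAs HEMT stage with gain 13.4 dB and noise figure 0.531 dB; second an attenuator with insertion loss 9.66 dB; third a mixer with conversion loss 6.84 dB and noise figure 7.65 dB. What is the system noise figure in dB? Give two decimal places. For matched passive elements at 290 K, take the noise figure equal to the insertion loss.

5.50 dB

Convert to linear (a loss of L dB is a gain of −L dB): F_i = 10^(NF_i/10), G_i = 10^(G_i,dB/10)
  Stage 1: F_1 = 10^(0.531/10) = 1.130, G_1 = 10^(13.4/10) = 21.88
  Stage 2: F_2 = 10^(9.66/10) = 9.247, G_2 = 10^(−9.66/10) = 0.1081
  Stage 3: F_3 = 10^(7.65/10) = 5.821, G_3 = 10^(−6.84/10) = 0.2070
Friis cascade:
  F = 1.130 + (9.247 − 1)/21.88 + (5.821 − 1)/2.366 = 3.545
NF = 10 log₁₀(3.545) = 5.50 dB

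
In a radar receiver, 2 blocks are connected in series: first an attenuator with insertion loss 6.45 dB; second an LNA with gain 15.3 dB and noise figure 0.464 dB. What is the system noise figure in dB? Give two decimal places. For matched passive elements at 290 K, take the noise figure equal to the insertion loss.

Convert to linear (a loss of L dB is a gain of −L dB): F_i = 10^(NF_i/10), G_i = 10^(G_i,dB/10)
  Stage 1: F_1 = 10^(6.45/10) = 4.416, G_1 = 10^(−6.45/10) = 0.2265
  Stage 2: F_2 = 10^(0.464/10) = 1.113, G_2 = 10^(15.3/10) = 33.88
Friis cascade:
  F = 4.416 + (1.113 − 1)/0.2265 = 4.914
NF = 10 log₁₀(4.914) = 6.91 dB

6.91 dB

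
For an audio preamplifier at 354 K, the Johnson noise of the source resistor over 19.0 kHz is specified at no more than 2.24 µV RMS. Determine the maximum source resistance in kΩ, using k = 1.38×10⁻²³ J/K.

13.5 kΩ

Johnson–Nyquist: V_n = √(4kTRB) ⇒ R = V_n² / (4kTB)
4kTB = 4 × 1.38×10⁻²³ × 354 × 1.90×10⁴ = 3.71×10⁻¹⁶
R = (2.24×10⁻⁶)² / 3.71×10⁻¹⁶ = 1.35×10⁴ Ω = 13.5 kΩ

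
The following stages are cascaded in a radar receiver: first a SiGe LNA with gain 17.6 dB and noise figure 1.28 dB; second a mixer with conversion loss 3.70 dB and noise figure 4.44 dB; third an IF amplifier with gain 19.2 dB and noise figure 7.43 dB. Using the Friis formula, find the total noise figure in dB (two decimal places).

Convert to linear (a loss of L dB is a gain of −L dB): F_i = 10^(NF_i/10), G_i = 10^(G_i,dB/10)
  Stage 1: F_1 = 10^(1.28/10) = 1.343, G_1 = 10^(17.6/10) = 57.54
  Stage 2: F_2 = 10^(4.44/10) = 2.780, G_2 = 10^(−3.70/10) = 0.4266
  Stage 3: F_3 = 10^(7.43/10) = 5.534, G_3 = 10^(19.2/10) = 83.18
Friis cascade:
  F = 1.343 + (2.780 − 1)/57.54 + (5.534 − 1)/24.55 = 1.558
NF = 10 log₁₀(1.558) = 1.93 dB

1.93 dB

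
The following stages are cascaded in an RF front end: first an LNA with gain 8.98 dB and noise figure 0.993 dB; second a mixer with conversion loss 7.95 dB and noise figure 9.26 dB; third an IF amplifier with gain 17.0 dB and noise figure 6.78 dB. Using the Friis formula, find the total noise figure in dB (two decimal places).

Convert to linear (a loss of L dB is a gain of −L dB): F_i = 10^(NF_i/10), G_i = 10^(G_i,dB/10)
  Stage 1: F_1 = 10^(0.993/10) = 1.257, G_1 = 10^(8.98/10) = 7.907
  Stage 2: F_2 = 10^(9.26/10) = 8.433, G_2 = 10^(−7.95/10) = 0.1603
  Stage 3: F_3 = 10^(6.78/10) = 4.764, G_3 = 10^(17.0/10) = 50.12
Friis cascade:
  F = 1.257 + (8.433 − 1)/7.907 + (4.764 − 1)/1.268 = 5.167
NF = 10 log₁₀(5.167) = 7.13 dB

7.13 dB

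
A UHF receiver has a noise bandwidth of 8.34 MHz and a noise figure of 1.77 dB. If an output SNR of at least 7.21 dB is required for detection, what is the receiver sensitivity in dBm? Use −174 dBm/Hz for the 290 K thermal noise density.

Sensitivity = −174 + 10 log₁₀(B) + NF + SNR_min
= −174 + 69.21 + 1.77 + 7.21
= −95.81 dBm → −95.8 dBm

−95.8 dBm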